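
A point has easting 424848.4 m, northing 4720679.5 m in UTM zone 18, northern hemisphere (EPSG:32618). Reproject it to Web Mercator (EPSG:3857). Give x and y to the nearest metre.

x -8450997 m, y 5256564 m

Unproject from UTM 18N (λ₀ = -75°) → φ = 42.63489969°, λ = -75.91659944°.
Web Mercator (R = 6378137 m): x = -8450997.193 m, y = 5256563.941 m.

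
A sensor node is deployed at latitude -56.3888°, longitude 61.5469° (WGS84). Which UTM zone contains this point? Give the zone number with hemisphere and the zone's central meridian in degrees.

Zone 41S, central meridian 63°

UTM zone = ⌊(λ + 180)/6⌋ + 1; 61.5469° ∈ [60°, 66°) → zone 41.
Hemisphere: S (φ < 0).
Central meridian λ₀ = 6×41 − 183 = 63°.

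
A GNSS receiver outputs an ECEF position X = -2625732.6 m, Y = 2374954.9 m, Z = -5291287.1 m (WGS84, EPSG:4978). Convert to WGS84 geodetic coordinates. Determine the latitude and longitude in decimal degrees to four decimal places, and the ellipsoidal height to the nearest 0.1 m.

λ = atan2(Y, X) = 137.87090063°; p = √(X²+Y²) = 3540463.6 m.
Bowring's method on WGS84 (a = 6378137 m, b = 6356752.314 m) gives φ = -56.39060004°, h = 3179.294 m.

lat -56.3906°, lon 137.8709°, h 3179.3 m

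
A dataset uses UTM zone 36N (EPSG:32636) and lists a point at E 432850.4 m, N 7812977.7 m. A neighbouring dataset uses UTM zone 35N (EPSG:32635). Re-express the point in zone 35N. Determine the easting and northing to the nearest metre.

E 657216 m, N 7817425 m

UTM 36N → geographic: φ = 70.41349961°, λ = 31.20499966°.
UTM 35N (λ₀ = 27°) forward: E = 657216.282 m, N = 7817424.916 m.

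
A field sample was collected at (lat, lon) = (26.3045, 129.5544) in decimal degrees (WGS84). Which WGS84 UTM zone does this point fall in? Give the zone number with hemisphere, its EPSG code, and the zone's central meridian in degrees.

Zone 52N (EPSG:32652), central meridian 129°

UTM zone = ⌊(λ + 180)/6⌋ + 1; 129.5544° ∈ [126°, 132°) → zone 52.
Hemisphere: N (φ ≥ 0).
Central meridian λ₀ = 6×52 − 183 = 129°.
EPSG code: 32652.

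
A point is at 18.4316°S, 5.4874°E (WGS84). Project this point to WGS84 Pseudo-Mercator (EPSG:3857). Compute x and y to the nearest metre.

Web Mercator is spherical with R = a = 6378137 m.
x = R·λ = 6378137 × 0.095773197 = 610854.574 m.
y = R·ln tan(π/4 + φ/2) = 6378137 × -0.327388541 = -2088128.968 m.

x 610855 m, y -2088129 m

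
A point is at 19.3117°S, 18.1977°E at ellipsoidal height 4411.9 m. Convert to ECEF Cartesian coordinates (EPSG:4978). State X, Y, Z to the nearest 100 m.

X 5724300 m, Y 1881800 m, Z -2097400 m

WGS84: a = 6378137 m, e² = 0.006694380; N(φ) = a/√(1−e²sin²φ) = 6380473.145 m.
X = (N+h)·cosφ·cosλ = 5724255.187 m; Y = (N+h)·cosφ·sinλ = 1881784.722 m; Z = (N(1−e²)+h)·sinφ = -2097401.306 m.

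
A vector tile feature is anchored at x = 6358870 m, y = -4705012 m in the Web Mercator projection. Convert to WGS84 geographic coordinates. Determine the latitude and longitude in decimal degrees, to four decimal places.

lat -38.8836°, lon 57.1227°

R = 6378137 m. λ = x/R = 57.12270111°.
φ = 2·arctan(exp(y/R)) − 90° = 2·arctan(0.47822) − 90° = -38.88360028°.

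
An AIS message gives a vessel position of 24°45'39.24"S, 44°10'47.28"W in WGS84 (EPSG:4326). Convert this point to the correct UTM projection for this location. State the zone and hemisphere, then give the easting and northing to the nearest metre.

Zone 23S: E 582927 m, N 7261278 m

Longitude -44.1798° lies in the 6° band [-48°, -42°), giving zone 23; latitude is south of the equator, so 23S.
Zone 23 central meridian λ₀ = 6×23 − 183 = -45°; Δλ = +0.8202°.
Transverse Mercator on WGS84 with k₀ = 0.9996 gives E = 582927.448 m, N = 7261278.417 m.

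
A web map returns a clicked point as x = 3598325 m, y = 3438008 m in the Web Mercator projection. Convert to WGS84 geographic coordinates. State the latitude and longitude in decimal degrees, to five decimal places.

lat 29.48880°, lon 32.32430°

R = 6378137 m. λ = x/R = 32.32430345°.
φ = 2·arctan(exp(y/R)) − 90° = 2·arctan(1.71434) − 90° = 29.48880276°.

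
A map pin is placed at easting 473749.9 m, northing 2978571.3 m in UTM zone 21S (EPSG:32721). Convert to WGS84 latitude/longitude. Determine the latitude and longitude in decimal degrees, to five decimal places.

Zone 21S: λ₀ = -57°, k₀ = 0.9996, false easting 500000 m, false northing 10000000 m.
Meridian distance M = (N − FN)/k₀ = -7024238.4 m.
Inverse transverse Mercator on WGS84 gives φ = -63.32069962°, λ = -57.52399931°.

lat -63.32070°, lon -57.52400°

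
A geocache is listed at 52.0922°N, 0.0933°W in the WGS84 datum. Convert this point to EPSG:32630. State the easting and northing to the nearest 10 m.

E 699120 m, N 5775280 m

Zone 30 central meridian λ₀ = 6×30 − 183 = -3°; Δλ = +2.9067°.
Transverse Mercator on WGS84 with k₀ = 0.9996 gives E = 699115.440 m, N = 5775279.559 m.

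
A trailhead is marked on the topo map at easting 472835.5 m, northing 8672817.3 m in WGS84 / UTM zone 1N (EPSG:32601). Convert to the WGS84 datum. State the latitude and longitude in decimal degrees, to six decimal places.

Zone 1N: λ₀ = -177°, k₀ = 0.9996, false easting 500000 m.
Meridian distance M = (N − FN)/k₀ = 8676287.8 m.
Inverse transverse Mercator on WGS84 gives φ = 78.12699984°, λ = -178.18279832°.

lat 78.127000°, lon -178.182798°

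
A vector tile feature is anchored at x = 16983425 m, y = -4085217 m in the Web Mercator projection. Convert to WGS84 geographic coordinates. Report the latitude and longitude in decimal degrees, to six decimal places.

R = 6378137 m. λ = x/R = 152.56470254°.
φ = 2·arctan(exp(y/R)) − 90° = 2·arctan(0.52703) − 90° = -34.41910219°.

lat -34.419102°, lon 152.564703°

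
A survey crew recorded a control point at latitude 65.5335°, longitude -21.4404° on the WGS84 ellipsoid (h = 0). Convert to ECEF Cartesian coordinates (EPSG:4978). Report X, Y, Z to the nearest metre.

X 2465622 m, Y -968273 m, Z 5782597 m

WGS84: a = 6378137 m, e² = 0.006694380; N(φ) = a/√(1−e²sin²φ) = 6395897.794 m.
X = (N+h)·cosφ·cosλ = 2465621.661 m; Y = (N+h)·cosφ·sinλ = -968272.669 m; Z = (N(1−e²)+h)·sinφ = 5782597.276 m.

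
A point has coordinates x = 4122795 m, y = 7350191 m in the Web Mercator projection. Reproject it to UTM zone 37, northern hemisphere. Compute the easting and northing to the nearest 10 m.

E 374170 m, N 6089860 m

Web Mercator inverse (R = 6378137 m) → φ = 54.93979858°, λ = 37.03569762°.
UTM 37N forward: E = 374166.765 m, N = 6089858.202 m.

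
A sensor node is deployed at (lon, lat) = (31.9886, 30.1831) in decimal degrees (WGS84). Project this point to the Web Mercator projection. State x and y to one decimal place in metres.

Web Mercator is spherical with R = a = 6378137 m.
x = R·λ = 6378137 × 0.558306393 = 3560954.663 m.
y = R·ln tan(π/4 + φ/2) = 6378137 × 0.552999633 = 3527107.420 m.

x 3560954.7 m, y 3527107.4 m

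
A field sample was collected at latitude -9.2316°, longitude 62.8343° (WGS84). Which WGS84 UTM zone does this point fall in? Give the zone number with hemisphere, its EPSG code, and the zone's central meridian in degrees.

UTM zone = ⌊(λ + 180)/6⌋ + 1; 62.8343° ∈ [60°, 66°) → zone 41.
Hemisphere: S (φ < 0).
Central meridian λ₀ = 6×41 − 183 = 63°.
EPSG code: 32741.

Zone 41S (EPSG:32741), central meridian 63°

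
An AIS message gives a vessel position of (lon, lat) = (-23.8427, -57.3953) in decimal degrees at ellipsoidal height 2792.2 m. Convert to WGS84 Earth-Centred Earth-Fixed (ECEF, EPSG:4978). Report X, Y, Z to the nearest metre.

X 3152364 m, Y -1393165 m, Z -5352101 m

WGS84: a = 6378137 m, e² = 0.006694380; N(φ) = a/√(1−e²sin²φ) = 6393341.430 m.
X = (N+h)·cosφ·cosλ = 3152363.733 m; Y = (N+h)·cosφ·sinλ = -1393165.315 m; Z = (N(1−e²)+h)·sinφ = -5352100.796 m.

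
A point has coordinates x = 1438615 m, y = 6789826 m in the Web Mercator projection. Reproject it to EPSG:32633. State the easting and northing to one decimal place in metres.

Web Mercator inverse (R = 6378137 m) → φ = 51.94300178°, λ = 12.92329842°.
UTM 33N forward: E = 357259.787 m, N = 5756735.998 m.

E 357259.8 m, N 5756736.0 m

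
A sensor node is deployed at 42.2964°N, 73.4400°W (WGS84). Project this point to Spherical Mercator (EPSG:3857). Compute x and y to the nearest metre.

x -8175303 m, y 5205483 m

Web Mercator is spherical with R = a = 6378137 m.
x = R·λ = 6378137 × -1.281769803 = -8175303.404 m.
y = R·ln tan(π/4 + φ/2) = 6378137 × 0.816144691 = 5205482.652 m.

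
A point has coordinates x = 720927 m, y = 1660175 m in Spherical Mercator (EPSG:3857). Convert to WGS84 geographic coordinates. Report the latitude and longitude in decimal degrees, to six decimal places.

R = 6378137 m. λ = x/R = 6.47619743°.
φ = 2·arctan(exp(y/R)) − 90° = 2·arctan(1.29731) − 90° = 14.74799958°.

lat 14.748000°, lon 6.476197°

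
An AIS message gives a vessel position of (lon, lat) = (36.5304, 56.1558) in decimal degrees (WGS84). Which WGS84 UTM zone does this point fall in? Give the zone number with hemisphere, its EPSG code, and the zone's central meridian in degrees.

UTM zone = ⌊(λ + 180)/6⌋ + 1; 36.5304° ∈ [36°, 42°) → zone 37.
Hemisphere: N (φ ≥ 0).
Central meridian λ₀ = 6×37 − 183 = 39°.
EPSG code: 32637.

Zone 37N (EPSG:32637), central meridian 39°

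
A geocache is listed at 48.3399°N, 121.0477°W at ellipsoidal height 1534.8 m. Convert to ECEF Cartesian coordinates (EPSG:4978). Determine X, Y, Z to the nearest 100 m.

WGS84: a = 6378137 m, e² = 0.006694380; N(φ) = a/√(1−e²sin²φ) = 6390086.571 m.
X = (N+h)·cosφ·cosλ = -2191209.581 m; Y = (N+h)·cosφ·sinλ = -3639917.629 m; Z = (N(1−e²)+h)·sinφ = 4743229.121 m.

X -2191200 m, Y -3639900 m, Z 4743200 m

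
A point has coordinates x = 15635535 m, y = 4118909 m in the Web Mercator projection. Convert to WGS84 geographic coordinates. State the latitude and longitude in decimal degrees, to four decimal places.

R = 6378137 m. λ = x/R = 140.45640066°.
φ = 2·arctan(exp(y/R)) − 90° = 2·arctan(1.90748) − 90° = 34.66840118°.

lat 34.6684°, lon 140.4564°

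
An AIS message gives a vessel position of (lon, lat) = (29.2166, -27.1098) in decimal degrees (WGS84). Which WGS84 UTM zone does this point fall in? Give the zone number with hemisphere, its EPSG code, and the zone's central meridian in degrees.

UTM zone = ⌊(λ + 180)/6⌋ + 1; 29.2166° ∈ [24°, 30°) → zone 35.
Hemisphere: S (φ < 0).
Central meridian λ₀ = 6×35 − 183 = 27°.
EPSG code: 32735.

Zone 35S (EPSG:32735), central meridian 27°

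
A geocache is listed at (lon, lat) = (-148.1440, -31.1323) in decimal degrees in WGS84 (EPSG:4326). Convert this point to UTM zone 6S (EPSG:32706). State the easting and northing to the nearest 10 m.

E 390930 m, N 6555170 m

Zone 6 central meridian λ₀ = 6×6 − 183 = -147°; Δλ = -1.1440°.
Transverse Mercator on WGS84 with k₀ = 0.9996 gives E = 390934.498 m, N = 6555172.763 m.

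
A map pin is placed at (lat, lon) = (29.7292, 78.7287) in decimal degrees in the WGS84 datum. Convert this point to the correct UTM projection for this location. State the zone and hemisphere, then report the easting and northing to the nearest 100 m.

Longitude 78.7287° lies in the 6° band [78°, 84°), giving zone 44; latitude is north of the equator, so 44N.
Zone 44 central meridian λ₀ = 6×44 − 183 = 81°; Δλ = -2.2713°.
Transverse Mercator on WGS84 with k₀ = 0.9996 gives E = 280316.607 m, N = 3290939.159 m.

Zone 44N: E 280300 m, N 3290900 m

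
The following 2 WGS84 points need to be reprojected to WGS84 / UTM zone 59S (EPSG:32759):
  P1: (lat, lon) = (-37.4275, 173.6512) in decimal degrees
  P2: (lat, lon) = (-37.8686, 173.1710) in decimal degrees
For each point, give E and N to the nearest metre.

UTM zone 59S: λ₀ = 171°, k₀ = 0.9996.
P1 (-37.4275°, 173.6512°) → (734588.221, 5854402.035) m.
P2 (-37.8686°, 173.1710°) → (690958.968, 5806542.508) m.

P1: E 734588 m, N 5854402 m; P2: E 690959 m, N 5806543 m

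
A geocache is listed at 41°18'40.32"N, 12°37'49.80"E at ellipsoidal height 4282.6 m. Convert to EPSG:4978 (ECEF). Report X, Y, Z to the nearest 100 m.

WGS84: a = 6378137 m, e² = 0.006694380; N(φ) = a/√(1−e²sin²φ) = 6387461.145 m.
X = (N+h)·cosφ·cosλ = 4684879.779 m; Y = (N+h)·cosφ·sinλ = 1049813.497 m; Z = (N(1−e²)+h)·sinφ = 4191272.099 m.

X 4684900 m, Y 1049800 m, Z 4191300 m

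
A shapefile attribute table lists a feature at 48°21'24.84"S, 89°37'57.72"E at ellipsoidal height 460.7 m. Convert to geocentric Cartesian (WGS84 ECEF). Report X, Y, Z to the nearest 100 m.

WGS84: a = 6378137 m, e² = 0.006694380; N(φ) = a/√(1−e²sin²φ) = 6390092.897 m.
X = (N+h)·cosφ·cosλ = 27222.080 m; Y = (N+h)·cosφ·sinλ = 4246362.413 m; Z = (N(1−e²)+h)·sinφ = -4743683.076 m.

X 27200 m, Y 4246400 m, Z -4743700 m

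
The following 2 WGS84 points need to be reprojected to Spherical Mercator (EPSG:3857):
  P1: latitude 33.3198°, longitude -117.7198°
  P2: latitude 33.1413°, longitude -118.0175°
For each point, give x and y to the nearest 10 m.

P1: x -13104510 m, y 3937830 m; P2: x -13137650 m, y 3914070 m

Web Mercator: x = R·λ, y = R·ln tan(π/4+φ/2), R = 6378137 m.
P1 (33.3198°, -117.7198°) → (-13104508.192, 3937829.403) m.
P2 (33.1413°, -118.0175°) → (-13137648.005, 3914074.229) m.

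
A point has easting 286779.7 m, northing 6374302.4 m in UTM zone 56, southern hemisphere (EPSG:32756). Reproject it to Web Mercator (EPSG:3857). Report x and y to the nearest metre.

x 16778541 m, y -3861969 m

Unproject from UTM 56S (λ₀ = 153°) → φ = -32.74849972°, λ = 150.72419997°.
Web Mercator (R = 6378137 m): x = 16778541.191 m, y = -3861968.890 m.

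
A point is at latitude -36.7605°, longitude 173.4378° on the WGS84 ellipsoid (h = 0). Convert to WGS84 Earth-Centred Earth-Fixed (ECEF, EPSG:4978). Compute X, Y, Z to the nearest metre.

X -5082426 m, Y 584659 m, Z -3796133 m

WGS84: a = 6378137 m, e² = 0.006694380; N(φ) = a/√(1−e²sin²φ) = 6385797.249 m.
X = (N+h)·cosφ·cosλ = -5082426.378 m; Y = (N+h)·cosφ·sinλ = 584659.114 m; Z = (N(1−e²)+h)·sinφ = -3796133.171 m.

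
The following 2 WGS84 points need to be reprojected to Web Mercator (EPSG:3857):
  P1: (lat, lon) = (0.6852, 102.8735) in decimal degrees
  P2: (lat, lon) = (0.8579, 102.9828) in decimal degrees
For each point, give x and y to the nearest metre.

P1: x 11451826 m, y 76278 m; P2: x 11463993 m, y 95505 m

Web Mercator: x = R·λ, y = R·ln tan(π/4+φ/2), R = 6378137 m.
P1 (0.6852°, 102.8735°) → (11451825.636, 76277.933) m.
P2 (0.8579°, 102.9828°) → (11463992.856, 95504.560) m.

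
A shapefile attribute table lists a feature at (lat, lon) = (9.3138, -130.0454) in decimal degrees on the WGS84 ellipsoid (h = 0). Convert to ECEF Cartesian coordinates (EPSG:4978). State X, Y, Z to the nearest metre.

X -4049913 m, Y -4818739 m, Z 1025427 m

WGS84: a = 6378137 m, e² = 0.006694380; N(φ) = a/√(1−e²sin²φ) = 6378696.257 m.
X = (N+h)·cosφ·cosλ = -4049913.259 m; Y = (N+h)·cosφ·sinλ = -4818739.169 m; Z = (N(1−e²)+h)·sinφ = 1025426.947 m.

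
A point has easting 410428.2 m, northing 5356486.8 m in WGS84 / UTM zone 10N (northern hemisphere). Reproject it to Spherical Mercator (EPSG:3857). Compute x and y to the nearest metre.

x -13826894 m, y 6166152 m

Unproject from UTM 10N (λ₀ = -123°) → φ = 48.35520033°, λ = -124.20910021°.
Web Mercator (R = 6378137 m): x = -13826893.787 m, y = 6166152.265 m.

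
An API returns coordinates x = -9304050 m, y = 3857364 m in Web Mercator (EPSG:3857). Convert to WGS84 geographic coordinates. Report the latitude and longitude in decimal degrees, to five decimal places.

R = 6378137 m. λ = x/R = -83.57970319°.
φ = 2·arctan(exp(y/R)) − 90° = 2·arctan(1.83085) − 90° = 32.71370156°.

lat 32.71370°, lon -83.57970°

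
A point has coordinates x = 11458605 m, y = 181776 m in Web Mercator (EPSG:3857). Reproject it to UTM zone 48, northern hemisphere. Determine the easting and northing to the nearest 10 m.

Web Mercator inverse (R = 6378137 m) → φ = 1.63270058°, λ = 102.93440006°.
UTM 48N forward: E = 270193.094 m, N = 180581.027 m.

E 270190 m, N 180580 m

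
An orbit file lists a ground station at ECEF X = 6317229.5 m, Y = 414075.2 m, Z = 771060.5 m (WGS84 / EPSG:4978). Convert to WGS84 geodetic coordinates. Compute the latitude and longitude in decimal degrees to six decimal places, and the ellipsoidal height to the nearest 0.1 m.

λ = atan2(Y, X) = 3.75019961°; p = √(X²+Y²) = 6330785.6 m.
Bowring's method on WGS84 (a = 6378137 m, b = 6356752.314 m) gives φ = 6.99050018°, h = -254.268 m.

lat 6.990500°, lon 3.750200°, h -254.3 m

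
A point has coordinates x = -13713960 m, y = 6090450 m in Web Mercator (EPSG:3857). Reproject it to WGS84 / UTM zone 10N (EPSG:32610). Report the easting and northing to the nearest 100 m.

Web Mercator inverse (R = 6378137 m) → φ = 47.90129789°, λ = -123.19459874°.
UTM 10N forward: E = 485456.144 m, N = 5305348.315 m.

E 485500 m, N 5305300 m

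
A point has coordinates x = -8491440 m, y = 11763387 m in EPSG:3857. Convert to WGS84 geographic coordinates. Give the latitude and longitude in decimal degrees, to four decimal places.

R = 6378137 m. λ = x/R = -76.27990336°.
φ = 2·arctan(exp(y/R)) − 90° = 2·arctan(6.32386) − 90° = 72.02829975°.

lat 72.0283°, lon -76.2799°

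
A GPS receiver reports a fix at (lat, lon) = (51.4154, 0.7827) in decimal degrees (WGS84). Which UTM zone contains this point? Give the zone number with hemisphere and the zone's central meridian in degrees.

UTM zone = ⌊(λ + 180)/6⌋ + 1; 0.7827° ∈ [0°, 6°) → zone 31.
Hemisphere: N (φ ≥ 0).
Central meridian λ₀ = 6×31 − 183 = 3°.

Zone 31N, central meridian 3°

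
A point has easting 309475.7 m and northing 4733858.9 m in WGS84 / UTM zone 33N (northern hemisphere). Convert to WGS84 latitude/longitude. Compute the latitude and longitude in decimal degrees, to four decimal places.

Zone 33N: λ₀ = 15°, k₀ = 0.9996, false easting 500000 m.
Meridian distance M = (N − FN)/k₀ = 4735753.2 m.
Inverse transverse Mercator on WGS84 gives φ = 42.73360030°, λ = 12.67259947°.

lat 42.7336°, lon 12.6726°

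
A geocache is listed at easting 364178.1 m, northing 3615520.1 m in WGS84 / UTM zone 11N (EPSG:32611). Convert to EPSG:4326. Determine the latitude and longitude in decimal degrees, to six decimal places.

lat 32.669000°, lon -118.448500°

Zone 11N: λ₀ = -117°, k₀ = 0.9996, false easting 500000 m.
Meridian distance M = (N − FN)/k₀ = 3616966.9 m.
Inverse transverse Mercator on WGS84 gives φ = 32.66900016°, λ = -118.44849991°.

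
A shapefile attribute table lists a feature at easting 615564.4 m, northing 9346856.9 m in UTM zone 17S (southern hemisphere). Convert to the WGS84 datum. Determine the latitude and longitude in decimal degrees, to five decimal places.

Zone 17S: λ₀ = -81°, k₀ = 0.9996, false easting 500000 m, false northing 10000000 m.
Meridian distance M = (N − FN)/k₀ = -653404.5 m.
Inverse transverse Mercator on WGS84 gives φ = -5.90800013°, λ = -79.95600012°.

lat -5.90800°, lon -79.95600°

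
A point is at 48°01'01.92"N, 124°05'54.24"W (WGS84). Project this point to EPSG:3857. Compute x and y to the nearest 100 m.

Web Mercator is spherical with R = a = 6378137 m.
x = R·λ = 6378137 × -2.165925676 = -13814570.696 m.
y = R·ln tan(π/4 + φ/2) = 6378137 × 0.957915576 = 6109716.779 m.

x -13814600 m, y 6109700 m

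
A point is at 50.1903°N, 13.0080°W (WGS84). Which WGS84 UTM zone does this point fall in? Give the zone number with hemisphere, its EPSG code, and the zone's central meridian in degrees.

Zone 28N (EPSG:32628), central meridian -15°

UTM zone = ⌊(λ + 180)/6⌋ + 1; -13.0080° ∈ [-18°, -12°) → zone 28.
Hemisphere: N (φ ≥ 0).
Central meridian λ₀ = 6×28 − 183 = -15°.
EPSG code: 32628.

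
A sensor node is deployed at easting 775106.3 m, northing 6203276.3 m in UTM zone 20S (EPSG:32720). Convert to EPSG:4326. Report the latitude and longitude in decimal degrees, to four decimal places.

lat -34.2753°, lon -60.0118°

Zone 20S: λ₀ = -63°, k₀ = 0.9996, false easting 500000 m, false northing 10000000 m.
Meridian distance M = (N − FN)/k₀ = -3798243.0 m.
Inverse transverse Mercator on WGS84 gives φ = -34.27529988°, λ = -60.01180048°.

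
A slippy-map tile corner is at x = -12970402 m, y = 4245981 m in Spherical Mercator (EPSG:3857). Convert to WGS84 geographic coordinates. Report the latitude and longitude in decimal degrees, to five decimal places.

lat 35.60190°, lon -116.51510°

R = 6378137 m. λ = x/R = -116.51510358°.
φ = 2·arctan(exp(y/R)) − 90° = 2·arctan(1.94587) − 90° = 35.60190155°.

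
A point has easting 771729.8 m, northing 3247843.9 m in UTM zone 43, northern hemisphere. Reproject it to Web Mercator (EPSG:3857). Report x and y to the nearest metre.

Unproject from UTM 43N (λ₀ = 75°) → φ = 29.33039961°, λ = 77.79819956°.
Web Mercator (R = 6378137 m): x = 8660455.959 m, y = 3417766.089 m.

x 8660456 m, y 3417766 m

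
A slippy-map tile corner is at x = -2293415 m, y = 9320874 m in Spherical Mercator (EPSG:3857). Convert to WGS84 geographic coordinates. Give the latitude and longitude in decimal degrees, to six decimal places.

lat 63.886000°, lon -20.602097°

R = 6378137 m. λ = x/R = -20.60209747°.
φ = 2·arctan(exp(y/R)) − 90° = 2·arctan(4.31190) − 90° = 63.88599997°.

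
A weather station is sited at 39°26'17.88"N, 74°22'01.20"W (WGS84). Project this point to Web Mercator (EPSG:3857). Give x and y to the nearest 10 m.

x -8278500 m, y 4784650 m

Web Mercator is spherical with R = a = 6378137 m.
x = R·λ = 6378137 × -1.297949005 = -8278496.572 m.
y = R·ln tan(π/4 + φ/2) = 6378137 × 0.750164220 = 4784650.170 m.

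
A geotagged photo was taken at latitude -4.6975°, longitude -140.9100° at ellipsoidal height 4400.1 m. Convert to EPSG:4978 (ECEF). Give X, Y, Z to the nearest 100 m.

WGS84: a = 6378137 m, e² = 0.006694380; N(φ) = a/√(1−e²sin²φ) = 6378280.187 m.
X = (N+h)·cosφ·cosλ = -4937318.054 m; Y = (N+h)·cosφ·sinλ = -4011018.898 m; Z = (N(1−e²)+h)·sinφ = -519212.937 m.

X -4937300 m, Y -4011000 m, Z -519200 m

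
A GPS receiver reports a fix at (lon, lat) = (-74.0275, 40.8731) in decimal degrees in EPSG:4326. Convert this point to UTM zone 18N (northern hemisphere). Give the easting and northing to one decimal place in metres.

Zone 18 central meridian λ₀ = 6×18 − 183 = -75°; Δλ = +0.9725°.
Transverse Mercator on WGS84 with k₀ = 0.9996 gives E = 581945.978 m, N = 4525125.229 m.

E 581946.0 m, N 4525125.2 m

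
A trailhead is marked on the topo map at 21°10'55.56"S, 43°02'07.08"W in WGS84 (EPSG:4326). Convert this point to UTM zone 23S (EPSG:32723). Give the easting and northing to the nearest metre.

E 703970 m, N 7656435 m

Zone 23 central meridian λ₀ = 6×23 − 183 = -45°; Δλ = +1.9647°.
Transverse Mercator on WGS84 with k₀ = 0.9996 gives E = 703969.991 m, N = 7656434.672 m.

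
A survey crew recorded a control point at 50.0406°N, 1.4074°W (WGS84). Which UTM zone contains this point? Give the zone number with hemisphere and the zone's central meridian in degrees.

Zone 30N, central meridian -3°

UTM zone = ⌊(λ + 180)/6⌋ + 1; -1.4074° ∈ [-6°, 0°) → zone 30.
Hemisphere: N (φ ≥ 0).
Central meridian λ₀ = 6×30 − 183 = -3°.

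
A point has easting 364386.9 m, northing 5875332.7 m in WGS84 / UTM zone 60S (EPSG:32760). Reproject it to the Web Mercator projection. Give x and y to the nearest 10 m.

Unproject from UTM 60S (λ₀ = 177°) → φ = -37.25870012°, λ = 175.47069955°.
Web Mercator (R = 6378137 m): x = 19533308.924 m, y = -4475227.855 m.

x 19533310 m, y -4475230 m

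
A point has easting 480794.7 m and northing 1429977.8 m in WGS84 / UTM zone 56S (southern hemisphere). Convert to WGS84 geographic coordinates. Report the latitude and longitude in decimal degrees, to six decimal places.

lat -77.207200°, lon 152.223001°

Zone 56S: λ₀ = 153°, k₀ = 0.9996, false easting 500000 m, false northing 10000000 m.
Meridian distance M = (N − FN)/k₀ = -8573451.6 m.
Inverse transverse Mercator on WGS84 gives φ = -77.20719958°, λ = 152.22300130°.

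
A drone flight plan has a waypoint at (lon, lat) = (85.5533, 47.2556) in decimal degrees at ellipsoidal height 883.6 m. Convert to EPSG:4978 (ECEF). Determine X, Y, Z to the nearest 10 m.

X 336290 m, Y 4324410 m, Z 4661750 m

WGS84: a = 6378137 m, e² = 0.006694380; N(φ) = a/√(1−e²sin²φ) = 6389682.276 m.
X = (N+h)·cosφ·cosλ = 336290.684 m; Y = (N+h)·cosφ·sinλ = 4324405.960 m; Z = (N(1−e²)+h)·sinφ = 4661746.875 m.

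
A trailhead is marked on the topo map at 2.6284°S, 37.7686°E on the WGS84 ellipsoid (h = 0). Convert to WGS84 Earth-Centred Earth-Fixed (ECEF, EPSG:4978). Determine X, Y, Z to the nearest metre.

WGS84: a = 6378137 m, e² = 0.006694380; N(φ) = a/√(1−e²sin²φ) = 6378181.896 m.
X = (N+h)·cosφ·cosλ = 5036589.763 m; Y = (N+h)·cosφ·sinλ = 3902360.379 m; Z = (N(1−e²)+h)·sinφ = -290533.545 m.

X 5036590 m, Y 3902360 m, Z -290534 m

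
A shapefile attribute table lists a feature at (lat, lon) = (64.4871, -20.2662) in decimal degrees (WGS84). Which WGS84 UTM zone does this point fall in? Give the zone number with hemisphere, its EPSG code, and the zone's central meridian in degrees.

Zone 27N (EPSG:32627), central meridian -21°

UTM zone = ⌊(λ + 180)/6⌋ + 1; -20.2662° ∈ [-24°, -18°) → zone 27.
Hemisphere: N (φ ≥ 0).
Central meridian λ₀ = 6×27 − 183 = -21°.
EPSG code: 32627.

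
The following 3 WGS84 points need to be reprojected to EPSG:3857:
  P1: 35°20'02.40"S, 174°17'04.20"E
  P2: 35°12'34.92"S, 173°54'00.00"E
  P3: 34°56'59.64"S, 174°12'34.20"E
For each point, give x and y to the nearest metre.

P1: x 19401262 m, y -4209364 m; P2: x 19358459 m, y -4192415 m; P3: x 19392913 m, y -4157075 m

Web Mercator: x = R·λ, y = R·ln tan(π/4+φ/2), R = 6378137 m.
P1 (-35.3340°, 174.2845°) → (19401261.793, -4209363.556) m.
P2 (-35.2097°, 173.9000°) → (19358459.449, -4192415.178) m.
P3 (-34.9499°, 174.2095°) → (19392912.831, -4157074.837) m.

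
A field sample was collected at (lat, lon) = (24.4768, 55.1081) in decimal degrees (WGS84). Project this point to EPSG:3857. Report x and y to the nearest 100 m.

Web Mercator is spherical with R = a = 6378137 m.
x = R·λ = 6378137 × 0.961817790 = 6134605.631 m.
y = R·ln tan(π/4 + φ/2) = 6378137 × 0.440821017 = 2811616.838 m.

x 6134600 m, y 2811600 m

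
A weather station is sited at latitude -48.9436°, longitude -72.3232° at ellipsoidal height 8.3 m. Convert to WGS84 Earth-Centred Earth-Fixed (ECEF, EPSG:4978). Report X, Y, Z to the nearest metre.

WGS84: a = 6378137 m, e² = 0.006694380; N(φ) = a/√(1−e²sin²φ) = 6390310.963 m.
X = (N+h)·cosφ·cosλ = 1274459.910 m; Y = (N+h)·cosφ·sinλ = -3999000.522 m; Z = (N(1−e²)+h)·sinφ = -4786447.745 m.

X 1274460 m, Y -3999001 m, Z -4786448 m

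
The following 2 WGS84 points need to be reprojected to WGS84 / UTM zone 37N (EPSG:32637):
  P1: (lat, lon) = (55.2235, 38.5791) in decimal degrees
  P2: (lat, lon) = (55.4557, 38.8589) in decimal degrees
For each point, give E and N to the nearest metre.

UTM zone 37N: λ₀ = 39°, k₀ = 0.9996.
P1 (55.2235°, 38.5791°) → (473225.598, 6119743.515) m.
P2 (55.4557°, 38.8589°) → (491076.628, 6145512.220) m.

P1: E 473226 m, N 6119744 m; P2: E 491077 m, N 6145512 m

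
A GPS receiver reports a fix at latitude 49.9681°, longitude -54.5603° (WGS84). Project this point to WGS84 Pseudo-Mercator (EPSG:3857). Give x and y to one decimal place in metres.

x -6073624.8 m, y 6440753.2 m

Web Mercator is spherical with R = a = 6378137 m.
x = R·λ = 6378137 × -0.952256876 = -6073624.814 m.
y = R·ln tan(π/4 + φ/2) = 6378137 × 1.009817311 = 6440753.155 m.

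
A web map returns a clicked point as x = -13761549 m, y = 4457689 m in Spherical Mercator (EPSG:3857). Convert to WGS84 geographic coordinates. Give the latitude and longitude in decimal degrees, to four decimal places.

R = 6378137 m. λ = x/R = -123.62209800°.
φ = 2·arctan(exp(y/R)) − 90° = 2·arctan(2.01154) − 90° = 37.13319679°.

lat 37.1332°, lon -123.6221°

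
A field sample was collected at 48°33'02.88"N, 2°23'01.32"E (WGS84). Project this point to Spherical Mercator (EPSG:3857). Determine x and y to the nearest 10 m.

x 265350 m, y 6198980 m

Web Mercator is spherical with R = a = 6378137 m.
x = R·λ = 6378137 × 0.041603413 = 265352.270 m.
y = R·ln tan(π/4 + φ/2) = 6378137 × 0.971911145 = 6198982.438 m.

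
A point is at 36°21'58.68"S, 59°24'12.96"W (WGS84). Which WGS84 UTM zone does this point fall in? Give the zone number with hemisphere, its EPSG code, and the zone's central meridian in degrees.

UTM zone = ⌊(λ + 180)/6⌋ + 1; -59.4036° ∈ [-60°, -54°) → zone 21.
Hemisphere: S (φ < 0).
Central meridian λ₀ = 6×21 − 183 = -57°.
EPSG code: 32721.

Zone 21S (EPSG:32721), central meridian -57°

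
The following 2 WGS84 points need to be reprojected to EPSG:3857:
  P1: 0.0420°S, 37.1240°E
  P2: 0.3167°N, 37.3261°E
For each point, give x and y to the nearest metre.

P1: x 4132625 m, y -4675 m; P2: x 4155122 m, y 35255 m

Web Mercator: x = R·λ, y = R·ln tan(π/4+φ/2), R = 6378137 m.
P1 (-0.0420°, 37.1240°) → (4132624.776, -4675.419) m.
P2 (0.3167°, 37.3261°) → (4155122.445, 35255.062) m.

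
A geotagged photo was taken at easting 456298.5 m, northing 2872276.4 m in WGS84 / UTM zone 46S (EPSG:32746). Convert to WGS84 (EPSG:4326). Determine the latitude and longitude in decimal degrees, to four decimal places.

Zone 46S: λ₀ = 93°, k₀ = 0.9996, false easting 500000 m, false northing 10000000 m.
Meridian distance M = (N − FN)/k₀ = -7130575.8 m.
Inverse transverse Mercator on WGS84 gives φ = -64.27280002°, λ = 92.09770091°.

lat -64.2728°, lon 92.0977°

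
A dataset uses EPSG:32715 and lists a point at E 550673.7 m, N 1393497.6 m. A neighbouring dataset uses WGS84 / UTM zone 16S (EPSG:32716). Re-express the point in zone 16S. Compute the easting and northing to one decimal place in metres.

UTM 15S → geographic: φ = -77.52710009°, λ = -90.89779981°.
UTM 16S (λ₀ = -87°) forward: E = 406089.834 m, N = 1391285.136 m.

E 406089.8 m, N 1391285.1 m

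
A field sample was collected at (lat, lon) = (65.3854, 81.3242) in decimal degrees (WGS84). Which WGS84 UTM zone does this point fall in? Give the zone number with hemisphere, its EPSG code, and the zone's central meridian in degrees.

UTM zone = ⌊(λ + 180)/6⌋ + 1; 81.3242° ∈ [78°, 84°) → zone 44.
Hemisphere: N (φ ≥ 0).
Central meridian λ₀ = 6×44 − 183 = 81°.
EPSG code: 32644.

Zone 44N (EPSG:32644), central meridian 81°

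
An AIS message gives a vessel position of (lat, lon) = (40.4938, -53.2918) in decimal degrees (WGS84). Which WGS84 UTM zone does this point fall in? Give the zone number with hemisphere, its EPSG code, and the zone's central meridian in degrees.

UTM zone = ⌊(λ + 180)/6⌋ + 1; -53.2918° ∈ [-54°, -48°) → zone 22.
Hemisphere: N (φ ≥ 0).
Central meridian λ₀ = 6×22 − 183 = -51°.
EPSG code: 32622.

Zone 22N (EPSG:32622), central meridian -51°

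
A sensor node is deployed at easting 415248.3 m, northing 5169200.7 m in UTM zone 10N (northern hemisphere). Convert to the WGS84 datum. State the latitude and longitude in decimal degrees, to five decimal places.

Zone 10N: λ₀ = -123°, k₀ = 0.9996, false easting 500000 m.
Meridian distance M = (N − FN)/k₀ = 5171269.2 m.
Inverse transverse Mercator on WGS84 gives φ = 46.67099971°, λ = -124.10799979°.

lat 46.67100°, lon -124.10800°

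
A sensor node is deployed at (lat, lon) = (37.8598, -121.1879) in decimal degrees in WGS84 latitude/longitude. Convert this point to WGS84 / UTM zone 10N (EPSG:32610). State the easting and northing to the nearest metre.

Zone 10 central meridian λ₀ = 6×10 − 183 = -123°; Δλ = +1.8121°.
Transverse Mercator on WGS84 with k₀ = 0.9996 gives E = 659406.572 m, N = 4191807.101 m.

E 659407 m, N 4191807 m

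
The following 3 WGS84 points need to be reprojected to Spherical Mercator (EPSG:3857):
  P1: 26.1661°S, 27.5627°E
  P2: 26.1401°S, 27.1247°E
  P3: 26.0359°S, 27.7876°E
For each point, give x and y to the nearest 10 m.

Web Mercator: x = R·λ, y = R·ln tan(π/4+φ/2), R = 6378137 m.
P1 (-26.1661°, 27.5627°) → (3068265.729, -3019667.726) m.
P2 (-26.1401°, 27.1247°) → (3019507.792, -3016443.301) m.
P3 (-26.0359°, 27.7876°) → (3093301.482, -3003527.992) m.

P1: x 3068270 m, y -3019670 m; P2: x 3019510 m, y -3016440 m; P3: x 3093300 m, y -3003530 m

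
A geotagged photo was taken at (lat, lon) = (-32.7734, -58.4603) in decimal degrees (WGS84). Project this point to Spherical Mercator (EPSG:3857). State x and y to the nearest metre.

Web Mercator is spherical with R = a = 6378137 m.
x = R·λ = 6378137 × -1.020324717 = -6507770.828 m.
y = R·ln tan(π/4 + φ/2) = 6378137 × -0.606017883 = -3865265.084 m.

x -6507771 m, y -3865265 m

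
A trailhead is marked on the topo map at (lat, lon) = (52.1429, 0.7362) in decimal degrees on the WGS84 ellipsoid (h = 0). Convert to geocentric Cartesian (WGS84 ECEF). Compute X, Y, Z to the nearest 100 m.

WGS84: a = 6378137 m, e² = 0.006694380; N(φ) = a/√(1−e²sin²φ) = 6391487.224 m.
X = (N+h)·cosφ·cosλ = 3922094.875 m; Y = (N+h)·cosφ·sinλ = 50398.218 m; Z = (N(1−e²)+h)·sinφ = 5012576.912 m.

X 3922100 m, Y 50400 m, Z 5012600 m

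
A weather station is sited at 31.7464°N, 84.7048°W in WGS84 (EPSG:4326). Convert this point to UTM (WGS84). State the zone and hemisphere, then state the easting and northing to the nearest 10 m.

Longitude -84.7048° lies in the 6° band [-90°, -84°), giving zone 16; latitude is north of the equator, so 16N.
Zone 16 central meridian λ₀ = 6×16 − 183 = -87°; Δλ = +2.2952°.
Transverse Mercator on WGS84 with k₀ = 0.9996 gives E = 717414.639 m, N = 3514618.629 m.

Zone 16N: E 717410 m, N 3514620 m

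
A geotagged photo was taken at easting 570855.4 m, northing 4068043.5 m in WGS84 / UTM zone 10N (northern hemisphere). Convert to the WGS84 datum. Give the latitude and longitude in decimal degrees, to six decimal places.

lat 36.755500°, lon -122.206199°

Zone 10N: λ₀ = -123°, k₀ = 0.9996, false easting 500000 m.
Meridian distance M = (N − FN)/k₀ = 4069671.4 m.
Inverse transverse Mercator on WGS84 gives φ = 36.75550023°, λ = -122.20619948°.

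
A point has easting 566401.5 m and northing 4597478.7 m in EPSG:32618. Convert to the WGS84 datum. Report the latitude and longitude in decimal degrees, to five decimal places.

Zone 18N: λ₀ = -75°, k₀ = 0.9996, false easting 500000 m.
Meridian distance M = (N − FN)/k₀ = 4599318.4 m.
Inverse transverse Mercator on WGS84 gives φ = 41.52620004°, λ = -74.20410002°.

lat 41.52620°, lon -74.20410°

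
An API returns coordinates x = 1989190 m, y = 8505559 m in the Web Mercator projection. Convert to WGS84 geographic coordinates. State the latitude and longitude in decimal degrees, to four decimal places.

lat 60.4719°, lon 17.8692°

R = 6378137 m. λ = x/R = 17.86919780°.
φ = 2·arctan(exp(y/R)) − 90° = 2·arctan(3.79449) − 90° = 60.47189986°.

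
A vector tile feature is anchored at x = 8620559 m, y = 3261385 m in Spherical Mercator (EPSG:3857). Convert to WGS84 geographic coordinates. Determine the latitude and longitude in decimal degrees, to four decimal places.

lat 28.0984°, lon 77.4398°

R = 6378137 m. λ = x/R = 77.43979907°.
φ = 2·arctan(exp(y/R)) − 90° = 2·arctan(1.66752) − 90° = 28.09839642°.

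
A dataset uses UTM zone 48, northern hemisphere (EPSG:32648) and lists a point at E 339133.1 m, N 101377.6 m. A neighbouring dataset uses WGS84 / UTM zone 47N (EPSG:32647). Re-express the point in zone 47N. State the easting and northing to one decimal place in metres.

UTM 48N → geographic: φ = 0.91690029°, λ = 103.55430027°.
UTM 47N (λ₀ = 99°) forward: E = 1007252.912 m, N = 101668.244 m.

E 1007252.9 m, N 101668.2 m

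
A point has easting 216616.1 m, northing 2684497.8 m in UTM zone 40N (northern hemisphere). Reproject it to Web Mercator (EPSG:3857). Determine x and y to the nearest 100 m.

x 6034500 m, y 2783600 m

Unproject from UTM 40N (λ₀ = 57°) → φ = 24.24780011°, λ = 54.20919962°.
Web Mercator (R = 6378137 m): x = 6034540.498 m, y = 2783632.835 m.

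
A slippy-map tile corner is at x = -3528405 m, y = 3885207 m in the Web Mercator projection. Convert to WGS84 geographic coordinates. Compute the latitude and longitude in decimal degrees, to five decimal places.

R = 6378137 m. λ = x/R = -31.69620140°.
φ = 2·arctan(exp(y/R)) − 90° = 2·arctan(1.83886) − 90° = 32.92389765°.

lat 32.92390°, lon -31.69620°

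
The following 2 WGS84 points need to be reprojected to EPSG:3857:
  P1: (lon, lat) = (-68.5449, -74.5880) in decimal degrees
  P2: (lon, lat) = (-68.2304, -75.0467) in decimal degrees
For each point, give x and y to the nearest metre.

Web Mercator: x = R·λ, y = R·ln tan(π/4+φ/2), R = 6378137 m.
P1 (-74.5880°, -68.5449°) → (-7630383.364, -12757374.213) m.
P2 (-75.0467°, -68.2304°) → (-7595373.385, -12952359.652) m.

P1: x -7630383 m, y -12757374 m; P2: x -7595373 m, y -12952360 m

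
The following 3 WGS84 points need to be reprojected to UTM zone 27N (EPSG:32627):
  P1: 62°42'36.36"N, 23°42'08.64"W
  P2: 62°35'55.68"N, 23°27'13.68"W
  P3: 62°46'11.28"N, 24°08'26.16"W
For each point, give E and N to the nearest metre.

P1: E 361791 m, N 6956187 m; P2: E 374028 m, N 6943285 m; P3: E 339716 m, N 6963849 m

UTM zone 27N: λ₀ = -21°, k₀ = 0.9996.
P1 (62.7101°, -23.7024°) → (361790.622, 6956187.440) m.
P2 (62.5988°, -23.4538°) → (374028.333, 6943285.334) m.
P3 (62.7698°, -24.1406°) → (339715.918, 6963848.866) m.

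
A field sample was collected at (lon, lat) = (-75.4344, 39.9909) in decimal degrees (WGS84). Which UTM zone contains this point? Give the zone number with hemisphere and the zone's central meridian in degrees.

Zone 18N, central meridian -75°

UTM zone = ⌊(λ + 180)/6⌋ + 1; -75.4344° ∈ [-78°, -72°) → zone 18.
Hemisphere: N (φ ≥ 0).
Central meridian λ₀ = 6×18 − 183 = -75°.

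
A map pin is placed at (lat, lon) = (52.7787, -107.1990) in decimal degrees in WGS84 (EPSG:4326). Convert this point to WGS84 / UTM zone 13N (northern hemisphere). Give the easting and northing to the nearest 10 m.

E 351680 m, N 5849920 m

Zone 13 central meridian λ₀ = 6×13 − 183 = -105°; Δλ = -2.1990°.
Transverse Mercator on WGS84 with k₀ = 0.9996 gives E = 351680.577 m, N = 5849920.143 m.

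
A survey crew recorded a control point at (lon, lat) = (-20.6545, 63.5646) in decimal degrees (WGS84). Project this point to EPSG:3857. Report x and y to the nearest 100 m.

Web Mercator is spherical with R = a = 6378137 m.
x = R·λ = 6378137 × -0.360489030 = -2299248.423 m.
y = R·ln tan(π/4 + φ/2) = 6378137 × 1.448706828 = 9240050.620 m.

x -2299200 m, y 9240100 m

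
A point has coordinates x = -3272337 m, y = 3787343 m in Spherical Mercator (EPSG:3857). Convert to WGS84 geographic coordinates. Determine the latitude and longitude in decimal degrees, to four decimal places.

lat 32.1829°, lon -29.3959°

R = 6378137 m. λ = x/R = -29.39590342°.
φ = 2·arctan(exp(y/R)) − 90° = 2·arctan(1.81086) − 90° = 32.18289915°.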